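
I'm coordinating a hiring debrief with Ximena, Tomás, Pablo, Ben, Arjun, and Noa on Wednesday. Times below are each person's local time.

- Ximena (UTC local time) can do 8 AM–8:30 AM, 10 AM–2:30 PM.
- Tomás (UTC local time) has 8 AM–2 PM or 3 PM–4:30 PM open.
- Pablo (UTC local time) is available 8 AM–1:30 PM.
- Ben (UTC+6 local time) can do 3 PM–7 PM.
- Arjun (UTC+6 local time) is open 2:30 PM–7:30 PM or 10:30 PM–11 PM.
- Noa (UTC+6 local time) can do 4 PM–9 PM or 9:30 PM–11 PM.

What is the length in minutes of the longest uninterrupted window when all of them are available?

Ximena in UTC: 08:00-08:30, 10:00-14:30.
Tomás in UTC: 08:00-14:00, 15:00-16:30.
Pablo in UTC: 08:00-13:30.
Ben in UTC: 09:00-13:00 (subtract 6h to convert from UTC+6).
Arjun in UTC: 08:30-13:30, 16:30-17:00 (subtract 6h to convert from UTC+6).
Noa in UTC: 10:00-15:00, 15:30-17:00 (subtract 6h to convert from UTC+6).
Ximena ∩ Tomás: 08:00-08:30, 10:00-14:00.
Ximena ∩ Tomás ∩ Pablo: 08:00-08:30, 10:00-13:30.
Ximena ∩ Tomás ∩ Pablo ∩ Ben: 10:00-13:00.
Ximena ∩ Tomás ∩ Pablo ∩ Ben ∩ Arjun: 10:00-13:00.
Ximena ∩ Tomás ∩ Pablo ∩ Ben ∩ Arjun ∩ Noa: 10:00-13:00.
The longest is 10:00-13:00 at 180 minutes.

180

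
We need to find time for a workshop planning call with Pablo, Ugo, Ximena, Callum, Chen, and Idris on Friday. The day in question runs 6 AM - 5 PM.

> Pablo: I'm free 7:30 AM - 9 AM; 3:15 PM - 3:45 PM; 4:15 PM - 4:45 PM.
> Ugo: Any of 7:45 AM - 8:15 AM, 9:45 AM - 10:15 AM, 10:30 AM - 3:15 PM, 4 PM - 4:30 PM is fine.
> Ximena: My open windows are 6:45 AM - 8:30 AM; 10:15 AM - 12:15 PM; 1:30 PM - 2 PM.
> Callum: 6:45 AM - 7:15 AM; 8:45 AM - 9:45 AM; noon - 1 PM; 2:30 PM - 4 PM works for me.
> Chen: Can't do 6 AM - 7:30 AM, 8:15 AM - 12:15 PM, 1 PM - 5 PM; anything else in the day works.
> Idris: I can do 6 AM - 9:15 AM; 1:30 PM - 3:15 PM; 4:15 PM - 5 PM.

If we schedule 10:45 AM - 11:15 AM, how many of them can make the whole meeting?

2

Pablo free: 07:30-09:00, 15:15-15:45, 16:15-16:45.
Ugo free: 07:45-08:15, 09:45-10:15, 10:30-15:15, 16:00-16:30.
Ximena free: 06:45-08:30, 10:15-12:15, 13:30-14:00.
Callum free: 06:45-07:15, 08:45-09:45, 12:00-13:00, 14:30-16:00.
Chen free: 07:30-08:15, 12:15-13:00 (invert busy blocks within the working day).
Idris free: 06:00-09:15, 13:30-15:15, 16:15-17:00.
Ugo and Ximena can make the full 10:45-11:15 slot — that's 2.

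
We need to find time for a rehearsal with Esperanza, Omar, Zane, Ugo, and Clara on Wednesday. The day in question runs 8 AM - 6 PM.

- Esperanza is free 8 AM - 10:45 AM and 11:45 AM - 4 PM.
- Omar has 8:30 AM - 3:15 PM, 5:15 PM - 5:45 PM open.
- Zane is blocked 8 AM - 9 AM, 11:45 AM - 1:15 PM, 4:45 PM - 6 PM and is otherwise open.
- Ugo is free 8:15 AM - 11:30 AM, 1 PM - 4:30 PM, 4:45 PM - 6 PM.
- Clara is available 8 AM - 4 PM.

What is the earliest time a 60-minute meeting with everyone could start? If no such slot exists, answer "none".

Esperanza free: 08:00-10:45, 11:45-16:00.
Omar free: 08:30-15:15, 17:15-17:45.
Zane free: 09:00-11:45, 13:15-16:45 (invert busy blocks within the working day).
Ugo free: 08:15-11:30, 13:00-16:30, 16:45-18:00.
Clara free: 08:00-16:00.
Esperanza ∩ Omar: 08:30-10:45, 11:45-15:15.
Esperanza ∩ Omar ∩ Zane: 09:00-10:45, 13:15-15:15.
Esperanza ∩ Omar ∩ Zane ∩ Ugo: 09:00-10:45, 13:15-15:15.
Esperanza ∩ Omar ∩ Zane ∩ Ugo ∩ Clara: 09:00-10:45, 13:15-15:15.
The first common window of at least 60 minutes is 09:00-10:45, so the earliest start is 09:00.

09:00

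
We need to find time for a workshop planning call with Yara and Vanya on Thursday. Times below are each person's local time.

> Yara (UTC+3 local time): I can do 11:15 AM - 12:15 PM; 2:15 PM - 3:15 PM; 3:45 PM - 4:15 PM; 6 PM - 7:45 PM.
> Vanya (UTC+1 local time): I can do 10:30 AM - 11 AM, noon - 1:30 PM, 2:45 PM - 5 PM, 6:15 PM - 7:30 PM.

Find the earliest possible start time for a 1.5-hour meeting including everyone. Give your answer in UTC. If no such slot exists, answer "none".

none

Yara in UTC: 08:15-09:15, 11:15-12:15, 12:45-13:15, 15:00-16:45 (subtract 3h to convert from UTC+3).
Vanya in UTC: 09:30-10:00, 11:00-12:30, 13:45-16:00, 17:15-18:30 (subtract 1h to convert from UTC+1).
Yara ∩ Vanya: 11:15-12:15, 15:00-16:00.
No common window is at least 90 minutes long.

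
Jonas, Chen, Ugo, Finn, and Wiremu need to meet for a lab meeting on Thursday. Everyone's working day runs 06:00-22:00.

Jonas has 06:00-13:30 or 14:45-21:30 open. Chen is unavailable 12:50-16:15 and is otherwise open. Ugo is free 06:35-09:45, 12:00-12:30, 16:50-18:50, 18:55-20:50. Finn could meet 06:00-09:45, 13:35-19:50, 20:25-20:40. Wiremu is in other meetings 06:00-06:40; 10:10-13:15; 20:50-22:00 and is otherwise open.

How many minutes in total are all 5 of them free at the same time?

Jonas free: 06:00-13:30, 14:45-21:30.
Chen free: 06:00-12:50, 16:15-22:00 (invert busy blocks within the working day).
Ugo free: 06:35-09:45, 12:00-12:30, 16:50-18:50, 18:55-20:50.
Finn free: 06:00-09:45, 13:35-19:50, 20:25-20:40.
Wiremu free: 06:40-10:10, 13:15-20:50 (invert busy blocks within the working day).
Jonas ∩ Chen: 06:00-12:50, 16:15-21:30.
Jonas ∩ Chen ∩ Ugo: 06:35-09:45, 12:00-12:30, 16:50-18:50, 18:55-20:50.
Jonas ∩ Chen ∩ Ugo ∩ Finn: 06:35-09:45, 16:50-18:50, 18:55-19:50, 20:25-20:40.
Jonas ∩ Chen ∩ Ugo ∩ Finn ∩ Wiremu: 06:40-09:45, 16:50-18:50, 18:55-19:50, 20:25-20:40.
Summing the common windows: 185 + 120 + 55 + 15 = 375 minutes.

375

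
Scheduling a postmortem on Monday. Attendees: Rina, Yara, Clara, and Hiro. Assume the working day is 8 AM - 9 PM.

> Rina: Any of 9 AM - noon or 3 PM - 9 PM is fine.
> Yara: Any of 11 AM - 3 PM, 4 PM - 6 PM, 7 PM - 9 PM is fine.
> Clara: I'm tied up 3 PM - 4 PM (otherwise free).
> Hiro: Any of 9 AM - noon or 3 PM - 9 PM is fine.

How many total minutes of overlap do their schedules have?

Rina free: 09:00-12:00, 15:00-21:00.
Yara free: 11:00-15:00, 16:00-18:00, 19:00-21:00.
Clara free: 08:00-15:00, 16:00-21:00 (invert busy blocks within the working day).
Hiro free: 09:00-12:00, 15:00-21:00.
Rina ∩ Yara: 11:00-12:00, 16:00-18:00, 19:00-21:00.
Rina ∩ Yara ∩ Clara: 11:00-12:00, 16:00-18:00, 19:00-21:00.
Rina ∩ Yara ∩ Clara ∩ Hiro: 11:00-12:00, 16:00-18:00, 19:00-21:00.
Summing the common windows: 60 + 120 + 120 = 300 minutes.

300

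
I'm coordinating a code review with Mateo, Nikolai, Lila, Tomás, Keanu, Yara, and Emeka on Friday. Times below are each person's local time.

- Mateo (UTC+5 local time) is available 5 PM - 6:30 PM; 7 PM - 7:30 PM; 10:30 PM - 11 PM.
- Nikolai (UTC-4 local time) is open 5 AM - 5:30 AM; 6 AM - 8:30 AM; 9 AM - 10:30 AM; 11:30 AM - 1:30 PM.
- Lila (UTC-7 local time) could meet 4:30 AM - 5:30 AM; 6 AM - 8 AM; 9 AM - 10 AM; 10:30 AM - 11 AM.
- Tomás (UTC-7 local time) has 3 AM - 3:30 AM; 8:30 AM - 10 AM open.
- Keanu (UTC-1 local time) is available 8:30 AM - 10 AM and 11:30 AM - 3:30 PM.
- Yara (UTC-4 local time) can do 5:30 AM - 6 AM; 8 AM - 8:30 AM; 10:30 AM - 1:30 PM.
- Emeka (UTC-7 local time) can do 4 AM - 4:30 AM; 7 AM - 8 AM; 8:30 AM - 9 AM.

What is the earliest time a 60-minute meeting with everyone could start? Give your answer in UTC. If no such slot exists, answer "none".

none

Mateo in UTC: 12:00-13:30, 14:00-14:30, 17:30-18:00 (subtract 5h to convert from UTC+5).
Nikolai in UTC: 09:00-09:30, 10:00-12:30, 13:00-14:30, 15:30-17:30 (add 4h to convert from UTC-4).
Lila in UTC: 11:30-12:30, 13:00-15:00, 16:00-17:00, 17:30-18:00 (add 7h to convert from UTC-7).
Tomás in UTC: 10:00-10:30, 15:30-17:00 (add 7h to convert from UTC-7).
Keanu in UTC: 09:30-11:00, 12:30-16:30 (add 1h to convert from UTC-1).
Yara in UTC: 09:30-10:00, 12:00-12:30, 14:30-17:30 (add 4h to convert from UTC-4).
Emeka in UTC: 11:00-11:30, 14:00-15:00, 15:30-16:00 (add 7h to convert from UTC-7).
Mateo ∩ Nikolai: 12:00-12:30, 13:00-13:30, 14:00-14:30.
Mateo ∩ Nikolai ∩ Lila: 12:00-12:30, 13:00-13:30, 14:00-14:30.
Mateo ∩ Nikolai ∩ Lila ∩ Tomás: ∅.
Mateo ∩ Nikolai ∩ Lila ∩ Tomás ∩ Keanu: ∅.
Mateo ∩ Nikolai ∩ Lila ∩ Tomás ∩ Keanu ∩ Yara: ∅.
Mateo ∩ Nikolai ∩ Lila ∩ Tomás ∩ Keanu ∩ Yara ∩ Emeka: ∅.
There is no time when everyone is free.
No common window is at least 60 minutes long.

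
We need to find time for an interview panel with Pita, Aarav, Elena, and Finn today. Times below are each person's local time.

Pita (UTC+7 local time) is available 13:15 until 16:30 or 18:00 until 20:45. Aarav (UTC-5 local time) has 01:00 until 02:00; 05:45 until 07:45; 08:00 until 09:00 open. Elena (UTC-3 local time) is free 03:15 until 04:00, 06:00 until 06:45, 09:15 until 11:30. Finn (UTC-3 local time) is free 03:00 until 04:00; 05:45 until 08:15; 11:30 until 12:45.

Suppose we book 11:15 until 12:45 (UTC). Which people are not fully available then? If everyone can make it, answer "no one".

Elena, Finn

Pita in UTC: 06:15-09:30, 11:00-13:45 (subtract 7h to convert from UTC+7).
Aarav in UTC: 06:00-07:00, 10:45-12:45, 13:00-14:00 (add 5h to convert from UTC-5).
Elena in UTC: 06:15-07:00, 09:00-09:45, 12:15-14:30 (add 3h to convert from UTC-3).
Finn in UTC: 06:00-07:00, 08:45-11:15, 14:30-15:45 (add 3h to convert from UTC-3).
Pita: free for 11:15-12:45. Aarav: free for 11:15-12:45. Elena: not fully free for 11:15-12:45. Finn: not fully free for 11:15-12:45.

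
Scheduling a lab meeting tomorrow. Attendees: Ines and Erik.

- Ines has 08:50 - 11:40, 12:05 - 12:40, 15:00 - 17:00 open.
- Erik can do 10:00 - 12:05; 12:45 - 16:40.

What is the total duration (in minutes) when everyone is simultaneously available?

Ines ∩ Erik: 10:00-11:40, 15:00-16:40.
Summing the common windows: 100 + 100 = 200 minutes.

200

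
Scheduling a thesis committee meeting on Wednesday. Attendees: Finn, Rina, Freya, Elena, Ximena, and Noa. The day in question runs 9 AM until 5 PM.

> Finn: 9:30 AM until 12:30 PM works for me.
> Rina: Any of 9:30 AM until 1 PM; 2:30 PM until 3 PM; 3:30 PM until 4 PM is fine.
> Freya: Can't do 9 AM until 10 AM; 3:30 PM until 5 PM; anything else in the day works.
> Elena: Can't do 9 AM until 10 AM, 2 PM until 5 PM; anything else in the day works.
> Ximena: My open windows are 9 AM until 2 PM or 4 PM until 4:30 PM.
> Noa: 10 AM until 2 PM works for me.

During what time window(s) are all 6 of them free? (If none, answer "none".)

10:00-12:30

Finn free: 09:30-12:30.
Rina free: 09:30-13:00, 14:30-15:00, 15:30-16:00.
Freya free: 10:00-15:30 (invert busy blocks within the working day).
Elena free: 10:00-14:00 (invert busy blocks within the working day).
Ximena free: 09:00-14:00, 16:00-16:30.
Noa free: 10:00-14:00.
Finn ∩ Rina: 09:30-12:30.
Finn ∩ Rina ∩ Freya: 10:00-12:30.
Finn ∩ Rina ∩ Freya ∩ Elena: 10:00-12:30.
Finn ∩ Rina ∩ Freya ∩ Elena ∩ Ximena: 10:00-12:30.
Finn ∩ Rina ∩ Freya ∩ Elena ∩ Ximena ∩ Noa: 10:00-12:30.
Those are the intersection windows.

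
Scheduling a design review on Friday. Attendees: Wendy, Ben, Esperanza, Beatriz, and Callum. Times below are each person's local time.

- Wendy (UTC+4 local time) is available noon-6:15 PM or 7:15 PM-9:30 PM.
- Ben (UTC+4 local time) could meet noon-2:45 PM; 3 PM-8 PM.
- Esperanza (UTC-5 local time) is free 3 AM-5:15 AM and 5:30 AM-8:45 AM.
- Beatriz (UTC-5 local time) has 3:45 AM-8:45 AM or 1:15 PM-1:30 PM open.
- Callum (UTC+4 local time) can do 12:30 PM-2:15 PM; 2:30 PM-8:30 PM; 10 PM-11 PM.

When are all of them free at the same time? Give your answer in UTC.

08:45-10:15, 10:30-10:45, 11:00-13:45

Wendy in UTC: 08:00-14:15, 15:15-17:30 (subtract 4h to convert from UTC+4).
Ben in UTC: 08:00-10:45, 11:00-16:00 (subtract 4h to convert from UTC+4).
Esperanza in UTC: 08:00-10:15, 10:30-13:45 (add 5h to convert from UTC-5).
Beatriz in UTC: 08:45-13:45, 18:15-18:30 (add 5h to convert from UTC-5).
Callum in UTC: 08:30-10:15, 10:30-16:30, 18:00-19:00 (subtract 4h to convert from UTC+4).
Wendy ∩ Ben: 08:00-10:45, 11:00-14:15, 15:15-16:00.
Wendy ∩ Ben ∩ Esperanza: 08:00-10:15, 10:30-10:45, 11:00-13:45.
Wendy ∩ Ben ∩ Esperanza ∩ Beatriz: 08:45-10:15, 10:30-10:45, 11:00-13:45.
Wendy ∩ Ben ∩ Esperanza ∩ Beatriz ∩ Callum: 08:45-10:15, 10:30-10:45, 11:00-13:45.
So the common availability across everyone is 08:45-10:15, 10:30-10:45, 11:00-13:45.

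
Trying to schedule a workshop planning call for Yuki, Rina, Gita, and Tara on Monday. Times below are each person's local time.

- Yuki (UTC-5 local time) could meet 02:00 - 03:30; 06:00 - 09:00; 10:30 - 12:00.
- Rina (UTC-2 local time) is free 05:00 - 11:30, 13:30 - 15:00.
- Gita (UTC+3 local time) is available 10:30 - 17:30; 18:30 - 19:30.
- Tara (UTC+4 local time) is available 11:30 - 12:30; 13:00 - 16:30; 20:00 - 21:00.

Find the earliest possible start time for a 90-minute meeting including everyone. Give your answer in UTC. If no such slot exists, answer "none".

11:00

Yuki in UTC: 07:00-08:30, 11:00-14:00, 15:30-17:00 (add 5h to convert from UTC-5).
Rina in UTC: 07:00-13:30, 15:30-17:00 (add 2h to convert from UTC-2).
Gita in UTC: 07:30-14:30, 15:30-16:30 (subtract 3h to convert from UTC+3).
Tara in UTC: 07:30-08:30, 09:00-12:30, 16:00-17:00 (subtract 4h to convert from UTC+4).
Yuki ∩ Rina: 07:00-08:30, 11:00-13:30, 15:30-17:00.
Yuki ∩ Rina ∩ Gita: 07:30-08:30, 11:00-13:30, 15:30-16:30.
Yuki ∩ Rina ∩ Gita ∩ Tara: 07:30-08:30, 11:00-12:30, 16:00-16:30.
The first common window of at least 90 minutes is 11:00-12:30, so the earliest start is 11:00.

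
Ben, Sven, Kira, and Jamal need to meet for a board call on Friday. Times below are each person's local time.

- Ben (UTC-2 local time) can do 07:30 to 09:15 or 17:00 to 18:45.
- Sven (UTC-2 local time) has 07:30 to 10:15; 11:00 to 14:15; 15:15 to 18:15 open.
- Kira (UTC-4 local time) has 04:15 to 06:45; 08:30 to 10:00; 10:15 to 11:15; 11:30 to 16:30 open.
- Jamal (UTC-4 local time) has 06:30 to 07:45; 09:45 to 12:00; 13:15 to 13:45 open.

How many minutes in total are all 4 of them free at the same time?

Ben in UTC: 09:30-11:15, 19:00-20:45 (add 2h to convert from UTC-2).
Sven in UTC: 09:30-12:15, 13:00-16:15, 17:15-20:15 (add 2h to convert from UTC-2).
Kira in UTC: 08:15-10:45, 12:30-14:00, 14:15-15:15, 15:30-20:30 (add 4h to convert from UTC-4).
Jamal in UTC: 10:30-11:45, 13:45-16:00, 17:15-17:45 (add 4h to convert from UTC-4).
Ben ∩ Sven: 09:30-11:15, 19:00-20:15.
Ben ∩ Sven ∩ Kira: 09:30-10:45, 19:00-20:15.
Ben ∩ Sven ∩ Kira ∩ Jamal: 10:30-10:45.
That's a single block of 15 minutes.

15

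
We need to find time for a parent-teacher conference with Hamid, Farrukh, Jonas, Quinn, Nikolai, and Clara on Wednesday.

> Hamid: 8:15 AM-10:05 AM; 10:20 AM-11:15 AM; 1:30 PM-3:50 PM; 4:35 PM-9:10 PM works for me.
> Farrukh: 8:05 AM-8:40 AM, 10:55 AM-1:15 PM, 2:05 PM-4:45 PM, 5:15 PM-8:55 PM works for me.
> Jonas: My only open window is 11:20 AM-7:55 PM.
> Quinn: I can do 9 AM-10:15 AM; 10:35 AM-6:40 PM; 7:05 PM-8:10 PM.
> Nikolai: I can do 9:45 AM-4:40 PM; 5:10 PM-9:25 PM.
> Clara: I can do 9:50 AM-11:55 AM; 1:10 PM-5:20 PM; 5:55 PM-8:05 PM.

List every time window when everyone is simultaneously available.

Hamid ∩ Farrukh: 08:15-08:40, 10:55-11:15, 14:05-15:50, 16:35-16:45, 17:15-20:55.
Hamid ∩ Farrukh ∩ Jonas: 14:05-15:50, 16:35-16:45, 17:15-19:55.
Hamid ∩ Farrukh ∩ Jonas ∩ Quinn: 14:05-15:50, 16:35-16:45, 17:15-18:40, 19:05-19:55.
Hamid ∩ Farrukh ∩ Jonas ∩ Quinn ∩ Nikolai: 14:05-15:50, 16:35-16:40, 17:15-18:40, 19:05-19:55.
Hamid ∩ Farrukh ∩ Jonas ∩ Quinn ∩ Nikolai ∩ Clara: 14:05-15:50, 16:35-16:40, 17:15-17:20, 17:55-18:40, 19:05-19:55.
So the common availability across everyone is 14:05-15:50, 16:35-16:40, 17:15-17:20, 17:55-18:40, 19:05-19:55.

14:05-15:50, 16:35-16:40, 17:15-17:20, 17:55-18:40, 19:05-19:55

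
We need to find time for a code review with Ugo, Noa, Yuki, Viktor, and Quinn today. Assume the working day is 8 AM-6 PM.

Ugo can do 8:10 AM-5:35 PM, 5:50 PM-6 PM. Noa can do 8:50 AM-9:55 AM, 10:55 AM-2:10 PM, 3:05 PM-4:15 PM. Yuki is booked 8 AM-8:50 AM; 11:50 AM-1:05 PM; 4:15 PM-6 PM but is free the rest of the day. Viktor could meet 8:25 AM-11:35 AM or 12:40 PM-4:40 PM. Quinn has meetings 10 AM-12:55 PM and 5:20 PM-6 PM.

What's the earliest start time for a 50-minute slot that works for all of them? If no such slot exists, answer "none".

08:50

Ugo free: 08:10-17:35, 17:50-18:00.
Noa free: 08:50-09:55, 10:55-14:10, 15:05-16:15.
Yuki free: 08:50-11:50, 13:05-16:15 (invert busy blocks within the working day).
Viktor free: 08:25-11:35, 12:40-16:40.
Quinn free: 08:00-10:00, 12:55-17:20 (invert busy blocks within the working day).
Ugo ∩ Noa: 08:50-09:55, 10:55-14:10, 15:05-16:15.
Ugo ∩ Noa ∩ Yuki: 08:50-09:55, 10:55-11:50, 13:05-14:10, 15:05-16:15.
Ugo ∩ Noa ∩ Yuki ∩ Viktor: 08:50-09:55, 10:55-11:35, 13:05-14:10, 15:05-16:15.
Ugo ∩ Noa ∩ Yuki ∩ Viktor ∩ Quinn: 08:50-09:55, 13:05-14:10, 15:05-16:15.
The first common window of at least 50 minutes is 08:50-09:55, so the earliest start is 08:50.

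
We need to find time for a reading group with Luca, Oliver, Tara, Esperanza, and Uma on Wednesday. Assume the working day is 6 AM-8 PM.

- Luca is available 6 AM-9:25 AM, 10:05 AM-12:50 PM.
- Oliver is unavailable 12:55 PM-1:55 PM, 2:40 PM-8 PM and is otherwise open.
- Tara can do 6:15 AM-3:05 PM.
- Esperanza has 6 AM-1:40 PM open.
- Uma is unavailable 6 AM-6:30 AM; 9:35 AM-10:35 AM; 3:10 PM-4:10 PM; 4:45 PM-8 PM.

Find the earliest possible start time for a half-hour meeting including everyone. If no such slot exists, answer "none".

Luca free: 06:00-09:25, 10:05-12:50.
Oliver free: 06:00-12:55, 13:55-14:40 (invert busy blocks within the working day).
Tara free: 06:15-15:05.
Esperanza free: 06:00-13:40.
Uma free: 06:30-09:35, 10:35-15:10, 16:10-16:45 (invert busy blocks within the working day).
Luca ∩ Oliver: 06:00-09:25, 10:05-12:50.
Luca ∩ Oliver ∩ Tara: 06:15-09:25, 10:05-12:50.
Luca ∩ Oliver ∩ Tara ∩ Esperanza: 06:15-09:25, 10:05-12:50.
Luca ∩ Oliver ∩ Tara ∩ Esperanza ∩ Uma: 06:30-09:25, 10:35-12:50.
So the common availability across everyone is 06:30-09:25, 10:35-12:50.
The first common window of at least 30 minutes is 06:30-09:25, so the earliest start is 06:30.

06:30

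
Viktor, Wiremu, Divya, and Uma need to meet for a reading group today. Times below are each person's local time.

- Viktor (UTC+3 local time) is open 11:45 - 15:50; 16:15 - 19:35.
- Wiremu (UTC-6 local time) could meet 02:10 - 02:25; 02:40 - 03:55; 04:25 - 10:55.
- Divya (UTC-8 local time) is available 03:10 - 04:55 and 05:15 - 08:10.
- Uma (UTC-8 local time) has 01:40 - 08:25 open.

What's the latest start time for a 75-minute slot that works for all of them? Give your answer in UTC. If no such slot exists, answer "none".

14:55

Viktor in UTC: 08:45-12:50, 13:15-16:35 (subtract 3h to convert from UTC+3).
Wiremu in UTC: 08:10-08:25, 08:40-09:55, 10:25-16:55 (add 6h to convert from UTC-6).
Divya in UTC: 11:10-12:55, 13:15-16:10 (add 8h to convert from UTC-8).
Uma in UTC: 09:40-16:25 (add 8h to convert from UTC-8).
Viktor ∩ Wiremu: 08:45-09:55, 10:25-12:50, 13:15-16:35.
Viktor ∩ Wiremu ∩ Divya: 11:10-12:50, 13:15-16:10.
Viktor ∩ Wiremu ∩ Divya ∩ Uma: 11:10-12:50, 13:15-16:10.
The last common window of at least 75 minutes is 13:15-16:10; a 75-minute meeting can start as late as 14:55 and still end by 16:10.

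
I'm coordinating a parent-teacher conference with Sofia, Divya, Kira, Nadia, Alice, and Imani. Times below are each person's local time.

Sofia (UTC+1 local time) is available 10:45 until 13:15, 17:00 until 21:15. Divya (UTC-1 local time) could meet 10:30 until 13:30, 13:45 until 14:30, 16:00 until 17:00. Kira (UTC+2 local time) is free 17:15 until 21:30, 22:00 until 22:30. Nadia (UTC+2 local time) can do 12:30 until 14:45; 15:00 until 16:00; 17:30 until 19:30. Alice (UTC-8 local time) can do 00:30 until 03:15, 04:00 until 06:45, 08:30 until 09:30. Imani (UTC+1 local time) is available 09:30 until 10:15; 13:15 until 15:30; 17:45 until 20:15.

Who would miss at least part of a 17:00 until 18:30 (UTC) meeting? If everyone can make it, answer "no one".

Sofia in UTC: 09:45-12:15, 16:00-20:15 (subtract 1h to convert from UTC+1).
Divya in UTC: 11:30-14:30, 14:45-15:30, 17:00-18:00 (add 1h to convert from UTC-1).
Kira in UTC: 15:15-19:30, 20:00-20:30 (subtract 2h to convert from UTC+2).
Nadia in UTC: 10:30-12:45, 13:00-14:00, 15:30-17:30 (subtract 2h to convert from UTC+2).
Alice in UTC: 08:30-11:15, 12:00-14:45, 16:30-17:30 (add 8h to convert from UTC-8).
Imani in UTC: 08:30-09:15, 12:15-14:30, 16:45-19:15 (subtract 1h to convert from UTC+1).
Sofia: free for 17:00-18:30. Divya: not fully free for 17:00-18:30. Kira: free for 17:00-18:30. Nadia: not fully free for 17:00-18:30. Alice: not fully free for 17:00-18:30. Imani: free for 17:00-18:30.

Alice, Divya, Nadia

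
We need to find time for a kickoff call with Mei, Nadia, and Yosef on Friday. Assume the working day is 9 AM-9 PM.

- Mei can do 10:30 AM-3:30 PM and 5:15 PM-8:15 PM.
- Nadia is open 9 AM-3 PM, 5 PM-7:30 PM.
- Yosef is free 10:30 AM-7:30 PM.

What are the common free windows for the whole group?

Mei ∩ Nadia: 10:30-15:00, 17:15-19:30.
Mei ∩ Nadia ∩ Yosef: 10:30-15:00, 17:15-19:30.
So the common availability across everyone is 10:30-15:00, 17:15-19:30.

10:30-15:00, 17:15-19:30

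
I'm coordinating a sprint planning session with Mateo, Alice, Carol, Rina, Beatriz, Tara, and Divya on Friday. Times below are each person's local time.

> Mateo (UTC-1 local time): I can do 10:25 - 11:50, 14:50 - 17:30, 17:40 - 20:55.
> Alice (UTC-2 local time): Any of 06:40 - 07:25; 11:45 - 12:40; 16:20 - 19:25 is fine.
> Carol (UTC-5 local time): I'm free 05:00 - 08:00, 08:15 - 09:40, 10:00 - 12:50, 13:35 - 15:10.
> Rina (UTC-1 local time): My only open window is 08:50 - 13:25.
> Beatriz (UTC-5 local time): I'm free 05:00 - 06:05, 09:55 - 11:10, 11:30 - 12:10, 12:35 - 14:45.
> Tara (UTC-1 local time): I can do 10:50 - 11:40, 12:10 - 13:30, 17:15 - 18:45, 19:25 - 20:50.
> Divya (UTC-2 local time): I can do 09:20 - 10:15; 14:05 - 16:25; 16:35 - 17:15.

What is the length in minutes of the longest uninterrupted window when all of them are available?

0

Mateo in UTC: 11:25-12:50, 15:50-18:30, 18:40-21:55 (add 1h to convert from UTC-1).
Alice in UTC: 08:40-09:25, 13:45-14:40, 18:20-21:25 (add 2h to convert from UTC-2).
Carol in UTC: 10:00-13:00, 13:15-14:40, 15:00-17:50, 18:35-20:10 (add 5h to convert from UTC-5).
Rina in UTC: 09:50-14:25 (add 1h to convert from UTC-1).
Beatriz in UTC: 10:00-11:05, 14:55-16:10, 16:30-17:10, 17:35-19:45 (add 5h to convert from UTC-5).
Tara in UTC: 11:50-12:40, 13:10-14:30, 18:15-19:45, 20:25-21:50 (add 1h to convert from UTC-1).
Divya in UTC: 11:20-12:15, 16:05-18:25, 18:35-19:15 (add 2h to convert from UTC-2).
Mateo ∩ Alice: 18:20-18:30, 18:40-21:25.
Mateo ∩ Alice ∩ Carol: 18:40-20:10.
Mateo ∩ Alice ∩ Carol ∩ Rina: ∅.
Mateo ∩ Alice ∩ Carol ∩ Rina ∩ Beatriz: ∅.
Mateo ∩ Alice ∩ Carol ∩ Rina ∩ Beatriz ∩ Tara: ∅.
Mateo ∩ Alice ∩ Carol ∩ Rina ∩ Beatriz ∩ Tara ∩ Divya: ∅.
There is no time when everyone is free.
No common window exists, so the longest block is 0 minutes.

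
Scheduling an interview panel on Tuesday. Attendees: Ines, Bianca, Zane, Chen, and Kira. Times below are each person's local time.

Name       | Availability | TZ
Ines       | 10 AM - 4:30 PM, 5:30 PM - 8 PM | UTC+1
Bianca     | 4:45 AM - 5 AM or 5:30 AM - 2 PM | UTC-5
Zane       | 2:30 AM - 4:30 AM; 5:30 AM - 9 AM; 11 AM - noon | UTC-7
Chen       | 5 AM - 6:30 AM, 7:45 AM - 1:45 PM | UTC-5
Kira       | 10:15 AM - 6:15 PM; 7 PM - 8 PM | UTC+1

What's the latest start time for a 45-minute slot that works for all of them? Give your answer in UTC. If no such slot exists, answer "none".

Ines in UTC: 09:00-15:30, 16:30-19:00 (subtract 1h to convert from UTC+1).
Bianca in UTC: 09:45-10:00, 10:30-19:00 (add 5h to convert from UTC-5).
Zane in UTC: 09:30-11:30, 12:30-16:00, 18:00-19:00 (add 7h to convert from UTC-7).
Chen in UTC: 10:00-11:30, 12:45-18:45 (add 5h to convert from UTC-5).
Kira in UTC: 09:15-17:15, 18:00-19:00 (subtract 1h to convert from UTC+1).
Ines ∩ Bianca: 09:45-10:00, 10:30-15:30, 16:30-19:00.
Ines ∩ Bianca ∩ Zane: 09:45-10:00, 10:30-11:30, 12:30-15:30, 18:00-19:00.
Ines ∩ Bianca ∩ Zane ∩ Chen: 10:30-11:30, 12:45-15:30, 18:00-18:45.
Ines ∩ Bianca ∩ Zane ∩ Chen ∩ Kira: 10:30-11:30, 12:45-15:30, 18:00-18:45.
Those are the intersection windows.
The last common window of at least 45 minutes is 18:00-18:45; a 45-minute meeting can start as late as 18:00 and still end by 18:45.

18:00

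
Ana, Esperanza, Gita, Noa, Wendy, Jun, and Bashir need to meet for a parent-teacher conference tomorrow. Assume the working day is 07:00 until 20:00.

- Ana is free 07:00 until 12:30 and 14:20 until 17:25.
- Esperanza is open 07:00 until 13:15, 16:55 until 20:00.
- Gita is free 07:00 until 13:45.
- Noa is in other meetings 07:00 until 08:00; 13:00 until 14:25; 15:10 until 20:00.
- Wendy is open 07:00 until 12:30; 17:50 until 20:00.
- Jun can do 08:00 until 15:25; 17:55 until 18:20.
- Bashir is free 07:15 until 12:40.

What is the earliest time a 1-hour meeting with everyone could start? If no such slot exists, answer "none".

Ana free: 07:00-12:30, 14:20-17:25.
Esperanza free: 07:00-13:15, 16:55-20:00.
Gita free: 07:00-13:45.
Noa free: 08:00-13:00, 14:25-15:10 (invert busy blocks within the working day).
Wendy free: 07:00-12:30, 17:50-20:00.
Jun free: 08:00-15:25, 17:55-18:20.
Bashir free: 07:15-12:40.
Ana ∩ Esperanza: 07:00-12:30, 16:55-17:25.
Ana ∩ Esperanza ∩ Gita: 07:00-12:30.
Ana ∩ Esperanza ∩ Gita ∩ Noa: 08:00-12:30.
Ana ∩ Esperanza ∩ Gita ∩ Noa ∩ Wendy: 08:00-12:30.
Ana ∩ Esperanza ∩ Gita ∩ Noa ∩ Wendy ∩ Jun: 08:00-12:30.
Ana ∩ Esperanza ∩ Gita ∩ Noa ∩ Wendy ∩ Jun ∩ Bashir: 08:00-12:30.
The first common window of at least 60 minutes is 08:00-12:30, so the earliest start is 08:00.

08:00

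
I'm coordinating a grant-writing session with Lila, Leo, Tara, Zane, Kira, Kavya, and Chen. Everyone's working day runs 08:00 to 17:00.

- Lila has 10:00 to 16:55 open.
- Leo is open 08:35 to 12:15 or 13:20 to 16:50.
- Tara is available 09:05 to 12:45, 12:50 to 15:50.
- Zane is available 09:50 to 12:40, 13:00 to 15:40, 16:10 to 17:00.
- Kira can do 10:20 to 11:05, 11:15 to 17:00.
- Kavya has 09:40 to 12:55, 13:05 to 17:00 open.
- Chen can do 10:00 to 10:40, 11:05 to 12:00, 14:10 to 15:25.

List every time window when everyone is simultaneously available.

10:20-10:40, 11:15-12:00, 14:10-15:25

Lila ∩ Leo: 10:00-12:15, 13:20-16:50.
Lila ∩ Leo ∩ Tara: 10:00-12:15, 13:20-15:50.
Lila ∩ Leo ∩ Tara ∩ Zane: 10:00-12:15, 13:20-15:40.
Lila ∩ Leo ∩ Tara ∩ Zane ∩ Kira: 10:20-11:05, 11:15-12:15, 13:20-15:40.
Lila ∩ Leo ∩ Tara ∩ Zane ∩ Kira ∩ Kavya: 10:20-11:05, 11:15-12:15, 13:20-15:40.
Lila ∩ Leo ∩ Tara ∩ Zane ∩ Kira ∩ Kavya ∩ Chen: 10:20-10:40, 11:15-12:00, 14:10-15:25.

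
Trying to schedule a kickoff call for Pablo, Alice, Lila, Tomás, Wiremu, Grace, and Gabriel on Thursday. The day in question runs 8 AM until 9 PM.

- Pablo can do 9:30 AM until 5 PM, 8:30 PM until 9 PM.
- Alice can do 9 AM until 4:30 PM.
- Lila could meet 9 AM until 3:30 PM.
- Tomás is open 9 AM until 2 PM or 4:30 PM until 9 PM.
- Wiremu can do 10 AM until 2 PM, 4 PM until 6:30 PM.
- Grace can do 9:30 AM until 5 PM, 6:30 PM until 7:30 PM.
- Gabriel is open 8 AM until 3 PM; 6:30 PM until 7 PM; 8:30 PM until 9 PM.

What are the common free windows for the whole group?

10:00-14:00

Pablo ∩ Alice: 09:30-16:30.
Pablo ∩ Alice ∩ Lila: 09:30-15:30.
Pablo ∩ Alice ∩ Lila ∩ Tomás: 09:30-14:00.
Pablo ∩ Alice ∩ Lila ∩ Tomás ∩ Wiremu: 10:00-14:00.
Pablo ∩ Alice ∩ Lila ∩ Tomás ∩ Wiremu ∩ Grace: 10:00-14:00.
Pablo ∩ Alice ∩ Lila ∩ Tomás ∩ Wiremu ∩ Grace ∩ Gabriel: 10:00-14:00.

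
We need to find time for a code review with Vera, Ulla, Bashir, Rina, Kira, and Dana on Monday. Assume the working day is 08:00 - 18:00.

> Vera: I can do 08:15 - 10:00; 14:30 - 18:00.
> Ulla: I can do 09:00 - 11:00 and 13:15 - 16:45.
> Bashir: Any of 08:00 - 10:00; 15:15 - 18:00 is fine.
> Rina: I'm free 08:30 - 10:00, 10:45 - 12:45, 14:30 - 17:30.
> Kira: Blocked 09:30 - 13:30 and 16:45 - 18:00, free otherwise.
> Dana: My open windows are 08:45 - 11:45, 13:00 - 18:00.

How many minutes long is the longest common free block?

Vera free: 08:15-10:00, 14:30-18:00.
Ulla free: 09:00-11:00, 13:15-16:45.
Bashir free: 08:00-10:00, 15:15-18:00.
Rina free: 08:30-10:00, 10:45-12:45, 14:30-17:30.
Kira free: 08:00-09:30, 13:30-16:45 (invert busy blocks within the working day).
Dana free: 08:45-11:45, 13:00-18:00.
Vera ∩ Ulla: 09:00-10:00, 14:30-16:45.
Vera ∩ Ulla ∩ Bashir: 09:00-10:00, 15:15-16:45.
Vera ∩ Ulla ∩ Bashir ∩ Rina: 09:00-10:00, 15:15-16:45.
Vera ∩ Ulla ∩ Bashir ∩ Rina ∩ Kira: 09:00-09:30, 15:15-16:45.
Vera ∩ Ulla ∩ Bashir ∩ Rina ∩ Kira ∩ Dana: 09:00-09:30, 15:15-16:45.
Those are the intersection windows.
The longest is 15:15-16:45 at 90 minutes.

90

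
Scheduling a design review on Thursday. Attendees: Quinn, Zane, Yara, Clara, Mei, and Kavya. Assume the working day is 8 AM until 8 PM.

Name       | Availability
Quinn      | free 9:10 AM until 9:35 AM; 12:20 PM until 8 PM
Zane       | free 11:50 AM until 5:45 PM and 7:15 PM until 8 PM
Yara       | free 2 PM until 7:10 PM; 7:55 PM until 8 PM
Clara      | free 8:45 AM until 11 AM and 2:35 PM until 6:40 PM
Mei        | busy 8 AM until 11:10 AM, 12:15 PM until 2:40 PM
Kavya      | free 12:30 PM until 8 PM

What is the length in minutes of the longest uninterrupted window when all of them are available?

185

Quinn free: 09:10-09:35, 12:20-20:00.
Zane free: 11:50-17:45, 19:15-20:00.
Yara free: 14:00-19:10, 19:55-20:00.
Clara free: 08:45-11:00, 14:35-18:40.
Mei free: 11:10-12:15, 14:40-20:00 (invert busy blocks within the working day).
Kavya free: 12:30-20:00.
Quinn ∩ Zane: 12:20-17:45, 19:15-20:00.
Quinn ∩ Zane ∩ Yara: 14:00-17:45, 19:55-20:00.
Quinn ∩ Zane ∩ Yara ∩ Clara: 14:35-17:45.
Quinn ∩ Zane ∩ Yara ∩ Clara ∩ Mei: 14:40-17:45.
Quinn ∩ Zane ∩ Yara ∩ Clara ∩ Mei ∩ Kavya: 14:40-17:45.
The longest is 14:40-17:45 at 185 minutes.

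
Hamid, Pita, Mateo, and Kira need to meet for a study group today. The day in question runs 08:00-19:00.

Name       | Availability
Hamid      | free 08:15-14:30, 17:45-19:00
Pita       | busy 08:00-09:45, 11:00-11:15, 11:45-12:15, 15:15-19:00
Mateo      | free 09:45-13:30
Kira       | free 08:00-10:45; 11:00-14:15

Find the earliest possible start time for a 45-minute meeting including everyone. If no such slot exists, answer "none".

Hamid free: 08:15-14:30, 17:45-19:00.
Pita free: 09:45-11:00, 11:15-11:45, 12:15-15:15 (invert busy blocks within the working day).
Mateo free: 09:45-13:30.
Kira free: 08:00-10:45, 11:00-14:15.
Hamid ∩ Pita: 09:45-11:00, 11:15-11:45, 12:15-14:30.
Hamid ∩ Pita ∩ Mateo: 09:45-11:00, 11:15-11:45, 12:15-13:30.
Hamid ∩ Pita ∩ Mateo ∩ Kira: 09:45-10:45, 11:15-11:45, 12:15-13:30.
So the common availability across everyone is 09:45-10:45, 11:15-11:45, 12:15-13:30.
The first common window of at least 45 minutes is 09:45-10:45, so the earliest start is 09:45.

09:45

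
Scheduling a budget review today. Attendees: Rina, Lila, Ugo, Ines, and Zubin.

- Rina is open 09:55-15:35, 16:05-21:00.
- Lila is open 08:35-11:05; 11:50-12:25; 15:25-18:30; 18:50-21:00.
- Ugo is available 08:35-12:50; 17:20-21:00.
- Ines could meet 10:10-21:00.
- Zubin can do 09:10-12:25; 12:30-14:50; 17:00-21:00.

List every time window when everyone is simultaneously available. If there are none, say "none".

10:10-11:05, 11:50-12:25, 17:20-18:30, 18:50-21:00

Rina ∩ Lila: 09:55-11:05, 11:50-12:25, 15:25-15:35, 16:05-18:30, 18:50-21:00.
Rina ∩ Lila ∩ Ugo: 09:55-11:05, 11:50-12:25, 17:20-18:30, 18:50-21:00.
Rina ∩ Lila ∩ Ugo ∩ Ines: 10:10-11:05, 11:50-12:25, 17:20-18:30, 18:50-21:00.
Rina ∩ Lila ∩ Ugo ∩ Ines ∩ Zubin: 10:10-11:05, 11:50-12:25, 17:20-18:30, 18:50-21:00.
Those are the intersection windows.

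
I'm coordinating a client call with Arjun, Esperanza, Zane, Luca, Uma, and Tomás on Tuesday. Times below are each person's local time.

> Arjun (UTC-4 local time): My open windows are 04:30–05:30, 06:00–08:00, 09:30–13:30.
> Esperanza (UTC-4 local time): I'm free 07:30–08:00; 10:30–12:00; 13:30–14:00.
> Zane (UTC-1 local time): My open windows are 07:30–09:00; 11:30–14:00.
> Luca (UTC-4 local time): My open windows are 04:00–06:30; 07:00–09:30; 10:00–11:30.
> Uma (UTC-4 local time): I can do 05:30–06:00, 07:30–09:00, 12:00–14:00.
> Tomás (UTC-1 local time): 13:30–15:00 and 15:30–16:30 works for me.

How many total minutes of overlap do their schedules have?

0

Arjun in UTC: 08:30-09:30, 10:00-12:00, 13:30-17:30 (add 4h to convert from UTC-4).
Esperanza in UTC: 11:30-12:00, 14:30-16:00, 17:30-18:00 (add 4h to convert from UTC-4).
Zane in UTC: 08:30-10:00, 12:30-15:00 (add 1h to convert from UTC-1).
Luca in UTC: 08:00-10:30, 11:00-13:30, 14:00-15:30 (add 4h to convert from UTC-4).
Uma in UTC: 09:30-10:00, 11:30-13:00, 16:00-18:00 (add 4h to convert from UTC-4).
Tomás in UTC: 14:30-16:00, 16:30-17:30 (add 1h to convert from UTC-1).
Arjun ∩ Esperanza: 11:30-12:00, 14:30-16:00.
Arjun ∩ Esperanza ∩ Zane: 14:30-15:00.
Arjun ∩ Esperanza ∩ Zane ∩ Luca: 14:30-15:00.
Arjun ∩ Esperanza ∩ Zane ∩ Luca ∩ Uma: ∅.
Arjun ∩ Esperanza ∩ Zane ∩ Luca ∩ Uma ∩ Tomás: ∅.
There is no time when everyone is free.
There is no common window, so the total is 0 minutes.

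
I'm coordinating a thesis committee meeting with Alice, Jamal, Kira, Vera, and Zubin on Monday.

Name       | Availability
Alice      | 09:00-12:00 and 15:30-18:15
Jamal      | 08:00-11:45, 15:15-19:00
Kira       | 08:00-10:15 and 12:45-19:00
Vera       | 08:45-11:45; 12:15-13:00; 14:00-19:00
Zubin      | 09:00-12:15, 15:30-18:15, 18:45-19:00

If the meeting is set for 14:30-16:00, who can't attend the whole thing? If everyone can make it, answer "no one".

Alice, Jamal, Zubin

Alice: not fully free for 14:30-16:00. Jamal: not fully free for 14:30-16:00. Kira: free for 14:30-16:00. Vera: free for 14:30-16:00. Zubin: not fully free for 14:30-16:00.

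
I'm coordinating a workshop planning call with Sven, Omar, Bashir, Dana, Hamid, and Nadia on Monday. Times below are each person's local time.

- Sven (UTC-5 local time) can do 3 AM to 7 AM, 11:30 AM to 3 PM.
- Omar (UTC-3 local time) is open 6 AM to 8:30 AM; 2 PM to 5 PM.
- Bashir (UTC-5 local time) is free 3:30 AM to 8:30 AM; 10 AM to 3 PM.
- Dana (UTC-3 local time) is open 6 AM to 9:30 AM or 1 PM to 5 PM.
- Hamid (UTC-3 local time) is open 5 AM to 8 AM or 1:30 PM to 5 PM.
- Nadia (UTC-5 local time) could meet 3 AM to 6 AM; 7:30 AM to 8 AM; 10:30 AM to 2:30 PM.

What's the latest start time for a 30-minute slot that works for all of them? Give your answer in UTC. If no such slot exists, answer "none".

19:00

Sven in UTC: 08:00-12:00, 16:30-20:00 (add 5h to convert from UTC-5).
Omar in UTC: 09:00-11:30, 17:00-20:00 (add 3h to convert from UTC-3).
Bashir in UTC: 08:30-13:30, 15:00-20:00 (add 5h to convert from UTC-5).
Dana in UTC: 09:00-12:30, 16:00-20:00 (add 3h to convert from UTC-3).
Hamid in UTC: 08:00-11:00, 16:30-20:00 (add 3h to convert from UTC-3).
Nadia in UTC: 08:00-11:00, 12:30-13:00, 15:30-19:30 (add 5h to convert from UTC-5).
Sven ∩ Omar: 09:00-11:30, 17:00-20:00.
Sven ∩ Omar ∩ Bashir: 09:00-11:30, 17:00-20:00.
Sven ∩ Omar ∩ Bashir ∩ Dana: 09:00-11:30, 17:00-20:00.
Sven ∩ Omar ∩ Bashir ∩ Dana ∩ Hamid: 09:00-11:00, 17:00-20:00.
Sven ∩ Omar ∩ Bashir ∩ Dana ∩ Hamid ∩ Nadia: 09:00-11:00, 17:00-19:30.
The last common window of at least 30 minutes is 17:00-19:30; a 30-minute meeting can start as late as 19:00 and still end by 19:30.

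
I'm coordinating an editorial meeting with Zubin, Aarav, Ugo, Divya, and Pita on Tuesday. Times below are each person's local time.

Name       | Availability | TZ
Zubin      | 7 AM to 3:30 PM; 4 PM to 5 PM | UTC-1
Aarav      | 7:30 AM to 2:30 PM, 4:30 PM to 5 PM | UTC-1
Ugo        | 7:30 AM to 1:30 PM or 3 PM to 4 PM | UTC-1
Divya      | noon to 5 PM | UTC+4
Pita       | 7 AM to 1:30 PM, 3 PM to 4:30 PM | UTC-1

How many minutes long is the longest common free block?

Zubin in UTC: 08:00-16:30, 17:00-18:00 (add 1h to convert from UTC-1).
Aarav in UTC: 08:30-15:30, 17:30-18:00 (add 1h to convert from UTC-1).
Ugo in UTC: 08:30-14:30, 16:00-17:00 (add 1h to convert from UTC-1).
Divya in UTC: 08:00-13:00 (subtract 4h to convert from UTC+4).
Pita in UTC: 08:00-14:30, 16:00-17:30 (add 1h to convert from UTC-1).
Zubin ∩ Aarav: 08:30-15:30, 17:30-18:00.
Zubin ∩ Aarav ∩ Ugo: 08:30-14:30.
Zubin ∩ Aarav ∩ Ugo ∩ Divya: 08:30-13:00.
Zubin ∩ Aarav ∩ Ugo ∩ Divya ∩ Pita: 08:30-13:00.
So the common availability across everyone is 08:30-13:00.
The longest is 08:30-13:00 at 270 minutes.

270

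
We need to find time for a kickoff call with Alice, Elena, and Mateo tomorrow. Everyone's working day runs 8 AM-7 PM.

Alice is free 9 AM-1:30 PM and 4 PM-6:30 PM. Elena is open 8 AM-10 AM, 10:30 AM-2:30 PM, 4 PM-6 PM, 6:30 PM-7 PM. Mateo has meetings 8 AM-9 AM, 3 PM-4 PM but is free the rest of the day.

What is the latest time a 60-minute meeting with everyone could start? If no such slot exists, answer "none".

17:00

Alice free: 09:00-13:30, 16:00-18:30.
Elena free: 08:00-10:00, 10:30-14:30, 16:00-18:00, 18:30-19:00.
Mateo free: 09:00-15:00, 16:00-19:00 (invert busy blocks within the working day).
Alice ∩ Elena: 09:00-10:00, 10:30-13:30, 16:00-18:00.
Alice ∩ Elena ∩ Mateo: 09:00-10:00, 10:30-13:30, 16:00-18:00.
The last common window of at least 60 minutes is 16:00-18:00; a 60-minute meeting can start as late as 17:00 and still end by 18:00.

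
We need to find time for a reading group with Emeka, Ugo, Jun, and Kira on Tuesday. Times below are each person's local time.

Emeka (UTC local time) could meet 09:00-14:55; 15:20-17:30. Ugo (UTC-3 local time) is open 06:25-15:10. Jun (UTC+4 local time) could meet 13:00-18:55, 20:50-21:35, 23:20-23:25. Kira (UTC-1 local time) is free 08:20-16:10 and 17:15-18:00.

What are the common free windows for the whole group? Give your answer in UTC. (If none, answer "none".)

Emeka in UTC: 09:00-14:55, 15:20-17:30.
Ugo in UTC: 09:25-18:10 (add 3h to convert from UTC-3).
Jun in UTC: 09:00-14:55, 16:50-17:35, 19:20-19:25 (subtract 4h to convert from UTC+4).
Kira in UTC: 09:20-17:10, 18:15-19:00 (add 1h to convert from UTC-1).
Emeka ∩ Ugo: 09:25-14:55, 15:20-17:30.
Emeka ∩ Ugo ∩ Jun: 09:25-14:55, 16:50-17:30.
Emeka ∩ Ugo ∩ Jun ∩ Kira: 09:25-14:55, 16:50-17:10.
Those are the intersection windows.

09:25-14:55, 16:50-17:10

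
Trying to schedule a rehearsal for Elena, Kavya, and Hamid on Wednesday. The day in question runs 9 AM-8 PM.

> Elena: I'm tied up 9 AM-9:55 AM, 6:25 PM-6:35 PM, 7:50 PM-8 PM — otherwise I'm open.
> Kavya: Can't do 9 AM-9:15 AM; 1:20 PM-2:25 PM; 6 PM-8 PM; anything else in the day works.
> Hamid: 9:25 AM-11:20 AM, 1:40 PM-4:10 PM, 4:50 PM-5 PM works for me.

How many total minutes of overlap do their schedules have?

200

Elena free: 09:55-18:25, 18:35-19:50 (invert busy blocks within the working day).
Kavya free: 09:15-13:20, 14:25-18:00 (invert busy blocks within the working day).
Hamid free: 09:25-11:20, 13:40-16:10, 16:50-17:00.
Elena ∩ Kavya: 09:55-13:20, 14:25-18:00.
Elena ∩ Kavya ∩ Hamid: 09:55-11:20, 14:25-16:10, 16:50-17:00.
Summing the common windows: 85 + 105 + 10 = 200 minutes.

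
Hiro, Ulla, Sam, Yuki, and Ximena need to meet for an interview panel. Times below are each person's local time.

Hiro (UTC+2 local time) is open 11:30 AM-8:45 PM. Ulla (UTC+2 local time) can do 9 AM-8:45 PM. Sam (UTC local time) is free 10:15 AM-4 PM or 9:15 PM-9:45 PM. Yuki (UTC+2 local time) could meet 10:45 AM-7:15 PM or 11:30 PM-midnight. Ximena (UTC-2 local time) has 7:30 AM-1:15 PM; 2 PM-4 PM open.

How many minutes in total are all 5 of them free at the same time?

300

Hiro in UTC: 09:30-18:45 (subtract 2h to convert from UTC+2).
Ulla in UTC: 07:00-18:45 (subtract 2h to convert from UTC+2).
Sam in UTC: 10:15-16:00, 21:15-21:45.
Yuki in UTC: 08:45-17:15, 21:30-22:00 (subtract 2h to convert from UTC+2).
Ximena in UTC: 09:30-15:15, 16:00-18:00 (add 2h to convert from UTC-2).
Hiro ∩ Ulla: 09:30-18:45.
Hiro ∩ Ulla ∩ Sam: 10:15-16:00.
Hiro ∩ Ulla ∩ Sam ∩ Yuki: 10:15-16:00.
Hiro ∩ Ulla ∩ Sam ∩ Yuki ∩ Ximena: 10:15-15:15.
That's a single block of 300 minutes.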